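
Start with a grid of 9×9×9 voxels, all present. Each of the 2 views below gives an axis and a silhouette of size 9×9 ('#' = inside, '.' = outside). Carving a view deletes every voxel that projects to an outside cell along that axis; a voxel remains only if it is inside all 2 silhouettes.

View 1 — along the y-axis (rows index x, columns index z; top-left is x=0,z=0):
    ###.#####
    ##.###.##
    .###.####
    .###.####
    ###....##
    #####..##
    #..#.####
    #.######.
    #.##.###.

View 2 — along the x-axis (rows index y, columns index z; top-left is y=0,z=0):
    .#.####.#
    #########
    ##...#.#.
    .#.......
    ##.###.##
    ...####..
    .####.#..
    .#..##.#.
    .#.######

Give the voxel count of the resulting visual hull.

before carving: 729 voxels (9×9×9)
V1 y: intersect with XZ mask (60 set) -- 540 left
V2 x: intersect with YZ mask (47 set) -- 305 left

voxel count = 305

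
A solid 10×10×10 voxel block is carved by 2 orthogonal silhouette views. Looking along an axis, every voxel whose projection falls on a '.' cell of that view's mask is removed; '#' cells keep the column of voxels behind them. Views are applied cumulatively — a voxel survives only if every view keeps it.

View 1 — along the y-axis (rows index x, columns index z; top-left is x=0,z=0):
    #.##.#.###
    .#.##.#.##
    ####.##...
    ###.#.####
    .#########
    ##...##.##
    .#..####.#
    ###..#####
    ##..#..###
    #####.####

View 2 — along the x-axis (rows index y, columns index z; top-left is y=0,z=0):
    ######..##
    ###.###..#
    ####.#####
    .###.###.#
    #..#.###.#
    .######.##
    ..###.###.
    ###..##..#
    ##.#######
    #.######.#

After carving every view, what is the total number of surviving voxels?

start: 10×10×10 = 1000 voxels
carve view 1 (along y, XZ-mask fill 71/100): 710 voxels remain
carve view 2 (along x, YZ-mask fill 74/100): 525 voxels remain

|visual hull| = 525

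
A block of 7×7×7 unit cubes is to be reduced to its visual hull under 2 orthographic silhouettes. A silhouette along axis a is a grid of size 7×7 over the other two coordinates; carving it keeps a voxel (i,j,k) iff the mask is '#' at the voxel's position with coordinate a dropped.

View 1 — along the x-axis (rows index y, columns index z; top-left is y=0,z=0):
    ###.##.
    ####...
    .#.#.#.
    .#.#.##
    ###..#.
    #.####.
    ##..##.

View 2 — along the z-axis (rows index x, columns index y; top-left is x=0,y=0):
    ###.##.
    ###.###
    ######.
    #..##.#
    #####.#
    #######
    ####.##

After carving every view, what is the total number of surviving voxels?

remaining voxels: 166

before carving: 343 voxels (7×7×7)
  1. axis=0 (YZ plane), |mask|=29  ⇒  voxels=203
  2. axis=2 (XY plane), |mask|=40  ⇒  voxels=166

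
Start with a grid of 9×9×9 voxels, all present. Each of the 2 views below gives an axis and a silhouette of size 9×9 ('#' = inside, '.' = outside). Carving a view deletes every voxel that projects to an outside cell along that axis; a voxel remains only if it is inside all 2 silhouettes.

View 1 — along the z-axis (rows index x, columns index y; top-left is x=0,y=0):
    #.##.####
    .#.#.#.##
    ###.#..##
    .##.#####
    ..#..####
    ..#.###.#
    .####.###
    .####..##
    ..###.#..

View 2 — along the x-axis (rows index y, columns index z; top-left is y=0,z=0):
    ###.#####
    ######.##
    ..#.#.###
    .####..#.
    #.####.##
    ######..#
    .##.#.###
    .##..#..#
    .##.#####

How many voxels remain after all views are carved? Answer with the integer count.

318 voxels

initial block: 9^3 = 729
[1] z-view keeps 52 columns → grid now 468
[2] x-view keeps 57 columns → grid now 318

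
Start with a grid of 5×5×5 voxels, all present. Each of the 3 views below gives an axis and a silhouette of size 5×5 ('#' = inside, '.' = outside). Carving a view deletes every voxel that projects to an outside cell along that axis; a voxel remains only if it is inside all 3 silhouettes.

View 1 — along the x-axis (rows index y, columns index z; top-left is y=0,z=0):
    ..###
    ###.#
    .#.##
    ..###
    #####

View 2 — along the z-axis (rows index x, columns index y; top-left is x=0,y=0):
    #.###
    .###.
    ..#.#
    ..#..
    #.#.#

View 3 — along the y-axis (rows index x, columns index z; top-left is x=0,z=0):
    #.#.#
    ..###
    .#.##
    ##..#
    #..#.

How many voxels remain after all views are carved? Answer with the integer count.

remaining voxels: 27

start: 5×5×5 = 125 voxels
V1 x: intersect with YZ mask (18 set) -- 90 left
V2 z: intersect with XY mask (13 set) -- 46 left
V3 y: intersect with XZ mask (14 set) -- 27 left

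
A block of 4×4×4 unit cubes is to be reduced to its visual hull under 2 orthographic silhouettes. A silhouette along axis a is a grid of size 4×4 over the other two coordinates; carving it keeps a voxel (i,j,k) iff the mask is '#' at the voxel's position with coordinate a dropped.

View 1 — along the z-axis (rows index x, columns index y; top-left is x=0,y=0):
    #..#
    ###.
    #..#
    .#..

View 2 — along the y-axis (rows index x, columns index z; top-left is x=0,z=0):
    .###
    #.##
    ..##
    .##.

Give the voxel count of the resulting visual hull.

initial block: 4^3 = 64
[1] z-view keeps 8 columns → grid now 32
[2] y-view keeps 10 columns → grid now 21

remaining voxels: 21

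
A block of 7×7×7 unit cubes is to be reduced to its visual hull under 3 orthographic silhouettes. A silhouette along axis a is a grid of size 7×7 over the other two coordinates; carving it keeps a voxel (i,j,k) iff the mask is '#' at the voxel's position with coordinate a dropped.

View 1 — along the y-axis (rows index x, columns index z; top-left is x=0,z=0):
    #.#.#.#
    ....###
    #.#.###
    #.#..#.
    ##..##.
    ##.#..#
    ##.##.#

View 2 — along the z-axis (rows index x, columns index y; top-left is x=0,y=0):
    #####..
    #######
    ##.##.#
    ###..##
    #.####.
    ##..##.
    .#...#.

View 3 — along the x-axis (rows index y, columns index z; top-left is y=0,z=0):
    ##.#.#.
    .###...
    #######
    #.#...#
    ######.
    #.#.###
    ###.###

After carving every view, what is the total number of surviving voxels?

voxel count = 82

full grid |V| = 343
after view 1 [y-axis, 28 of 49 cells solid] → remaining = 196
after view 2 [z-axis, 33 of 49 cells solid] → remaining = 127
after view 3 [x-axis, 34 of 49 cells solid] → remaining = 82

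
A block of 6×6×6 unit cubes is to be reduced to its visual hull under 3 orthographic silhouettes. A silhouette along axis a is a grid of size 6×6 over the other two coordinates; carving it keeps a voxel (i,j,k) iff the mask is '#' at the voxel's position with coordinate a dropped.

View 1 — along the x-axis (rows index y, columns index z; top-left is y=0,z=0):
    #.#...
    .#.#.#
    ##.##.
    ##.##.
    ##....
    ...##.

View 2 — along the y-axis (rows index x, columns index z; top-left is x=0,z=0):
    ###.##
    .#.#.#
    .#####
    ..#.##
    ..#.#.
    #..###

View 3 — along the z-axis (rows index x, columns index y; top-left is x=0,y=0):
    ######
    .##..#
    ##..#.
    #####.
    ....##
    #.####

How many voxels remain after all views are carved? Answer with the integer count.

39 voxels

start: 6×6×6 = 216 voxels
  1. axis=0 (YZ plane), |mask|=17  ⇒  voxels=102
  2. axis=1 (XZ plane), |mask|=22  ⇒  voxels=56
  3. axis=2 (XY plane), |mask|=24  ⇒  voxels=39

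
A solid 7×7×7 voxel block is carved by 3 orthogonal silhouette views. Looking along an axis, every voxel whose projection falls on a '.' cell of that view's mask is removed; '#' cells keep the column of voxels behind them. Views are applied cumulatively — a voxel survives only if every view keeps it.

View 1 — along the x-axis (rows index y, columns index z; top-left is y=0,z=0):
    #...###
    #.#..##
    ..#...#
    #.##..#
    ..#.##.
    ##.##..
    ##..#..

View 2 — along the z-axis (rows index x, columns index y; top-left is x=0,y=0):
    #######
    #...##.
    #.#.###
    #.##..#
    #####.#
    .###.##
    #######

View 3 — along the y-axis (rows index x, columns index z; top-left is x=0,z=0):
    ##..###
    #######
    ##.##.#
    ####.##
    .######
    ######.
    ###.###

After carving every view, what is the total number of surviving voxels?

104 voxels

start: 7×7×7 = 343 voxels
carve view 1 (along x, YZ-mask fill 24/49): 168 voxels remain
carve view 2 (along z, XY-mask fill 37/49): 125 voxels remain
carve view 3 (along y, XZ-mask fill 41/49): 104 voxels remain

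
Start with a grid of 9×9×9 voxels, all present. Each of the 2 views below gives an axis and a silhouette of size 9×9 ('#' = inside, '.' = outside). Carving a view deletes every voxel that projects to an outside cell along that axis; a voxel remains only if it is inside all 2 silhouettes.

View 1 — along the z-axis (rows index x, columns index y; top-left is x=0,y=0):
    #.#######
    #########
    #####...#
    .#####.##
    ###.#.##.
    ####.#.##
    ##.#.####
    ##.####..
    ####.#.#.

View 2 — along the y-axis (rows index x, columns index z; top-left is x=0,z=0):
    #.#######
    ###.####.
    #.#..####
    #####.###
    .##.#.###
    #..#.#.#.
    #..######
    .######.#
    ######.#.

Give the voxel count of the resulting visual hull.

start: 9×9×9 = 729 voxels
V1 z: intersect with XY mask (62 set) -- 558 left
V2 y: intersect with XZ mask (60 set) -- 416 left

|visual hull| = 416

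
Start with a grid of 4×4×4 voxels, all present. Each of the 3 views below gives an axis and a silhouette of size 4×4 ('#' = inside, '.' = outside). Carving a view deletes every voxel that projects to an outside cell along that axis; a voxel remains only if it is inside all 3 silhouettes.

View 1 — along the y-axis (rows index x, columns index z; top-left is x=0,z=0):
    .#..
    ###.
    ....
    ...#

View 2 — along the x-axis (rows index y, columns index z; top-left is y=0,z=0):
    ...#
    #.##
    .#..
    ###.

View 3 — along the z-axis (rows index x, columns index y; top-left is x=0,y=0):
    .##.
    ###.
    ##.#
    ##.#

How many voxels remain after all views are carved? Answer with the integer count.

remaining voxels: 6

full grid |V| = 64
carve view 1 (along y, XZ-mask fill 5/16): 20 voxels remain
carve view 2 (along x, YZ-mask fill 8/16): 10 voxels remain
carve view 3 (along z, XY-mask fill 11/16): 6 voxels remain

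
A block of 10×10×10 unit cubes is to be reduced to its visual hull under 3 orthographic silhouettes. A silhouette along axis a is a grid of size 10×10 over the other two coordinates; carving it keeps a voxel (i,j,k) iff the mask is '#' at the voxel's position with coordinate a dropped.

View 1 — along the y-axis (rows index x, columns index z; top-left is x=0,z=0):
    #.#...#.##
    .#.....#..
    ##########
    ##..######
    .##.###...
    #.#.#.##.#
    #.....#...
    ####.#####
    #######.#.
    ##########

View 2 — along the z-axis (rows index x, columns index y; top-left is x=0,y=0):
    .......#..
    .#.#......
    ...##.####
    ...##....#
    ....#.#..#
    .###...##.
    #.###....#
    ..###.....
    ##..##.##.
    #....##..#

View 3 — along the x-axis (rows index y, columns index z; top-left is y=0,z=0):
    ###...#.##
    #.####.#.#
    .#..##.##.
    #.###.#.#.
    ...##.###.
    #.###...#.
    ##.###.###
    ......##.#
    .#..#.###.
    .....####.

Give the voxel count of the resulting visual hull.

|visual hull| = 136

before carving: 1000 voxels (10×10×10)
step 1: project along y, AND mask (65/100) → |grid| = 650
step 2: project along z, AND mask (38/100) → |grid| = 263
step 3: project along x, AND mask (54/100) → |grid| = 136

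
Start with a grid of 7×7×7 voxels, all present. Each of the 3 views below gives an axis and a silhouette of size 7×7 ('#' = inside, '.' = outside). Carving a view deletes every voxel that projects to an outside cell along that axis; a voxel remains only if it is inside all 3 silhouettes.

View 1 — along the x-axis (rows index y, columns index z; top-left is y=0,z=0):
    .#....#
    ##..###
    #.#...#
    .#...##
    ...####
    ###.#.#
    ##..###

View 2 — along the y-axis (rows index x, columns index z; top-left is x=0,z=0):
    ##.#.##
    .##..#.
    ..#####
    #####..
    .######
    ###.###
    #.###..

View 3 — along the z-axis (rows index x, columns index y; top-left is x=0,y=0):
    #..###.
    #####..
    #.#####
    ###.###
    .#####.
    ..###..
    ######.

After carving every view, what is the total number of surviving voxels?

voxel count = 83

initial block: 7^3 = 343
V1 x: intersect with YZ mask (27 set) -- 189 left
V2 y: intersect with XZ mask (34 set) -- 126 left
V3 z: intersect with XY mask (35 set) -- 83 left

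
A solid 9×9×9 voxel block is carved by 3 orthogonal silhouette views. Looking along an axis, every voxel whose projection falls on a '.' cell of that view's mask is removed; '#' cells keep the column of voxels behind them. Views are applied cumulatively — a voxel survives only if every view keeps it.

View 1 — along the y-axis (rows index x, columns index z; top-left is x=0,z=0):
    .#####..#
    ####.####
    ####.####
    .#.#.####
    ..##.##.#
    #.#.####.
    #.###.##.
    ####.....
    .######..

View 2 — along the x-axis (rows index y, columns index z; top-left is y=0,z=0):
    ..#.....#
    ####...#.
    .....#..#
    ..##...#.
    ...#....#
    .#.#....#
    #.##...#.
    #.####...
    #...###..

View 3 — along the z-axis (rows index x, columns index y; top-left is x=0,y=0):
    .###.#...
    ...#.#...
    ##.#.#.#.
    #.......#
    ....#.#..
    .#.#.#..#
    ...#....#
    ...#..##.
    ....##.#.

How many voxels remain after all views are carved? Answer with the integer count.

remaining voxels: 70

initial block: 9^3 = 729
V1 y: intersect with XZ mask (55 set) -- 495 left
V2 x: intersect with YZ mask (30 set) -- 191 left
V3 z: intersect with XY mask (27 set) -- 70 left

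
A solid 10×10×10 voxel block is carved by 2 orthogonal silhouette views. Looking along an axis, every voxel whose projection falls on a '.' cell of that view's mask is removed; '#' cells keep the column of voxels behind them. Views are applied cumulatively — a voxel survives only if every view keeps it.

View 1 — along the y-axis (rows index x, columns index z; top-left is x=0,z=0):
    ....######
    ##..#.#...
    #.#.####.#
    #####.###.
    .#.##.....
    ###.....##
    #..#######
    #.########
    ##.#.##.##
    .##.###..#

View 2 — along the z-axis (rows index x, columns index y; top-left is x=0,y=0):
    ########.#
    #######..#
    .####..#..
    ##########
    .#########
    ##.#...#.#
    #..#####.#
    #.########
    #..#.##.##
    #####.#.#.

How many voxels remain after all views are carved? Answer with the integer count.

start: 10×10×10 = 1000 voxels
  1. axis=1 (XZ plane), |mask|=63  ⇒  voxels=630
  2. axis=2 (XY plane), |mask|=75  ⇒  voxels=474

voxel count = 474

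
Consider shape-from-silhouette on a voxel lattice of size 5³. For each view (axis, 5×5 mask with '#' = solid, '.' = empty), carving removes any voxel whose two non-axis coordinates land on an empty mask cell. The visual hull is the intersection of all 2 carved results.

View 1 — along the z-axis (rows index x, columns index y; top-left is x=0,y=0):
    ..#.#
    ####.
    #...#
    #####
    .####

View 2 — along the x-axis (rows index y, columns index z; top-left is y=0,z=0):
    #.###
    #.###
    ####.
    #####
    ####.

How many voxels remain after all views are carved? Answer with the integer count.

voxel count = 71

start: 5×5×5 = 125 voxels
[1] z-view keeps 17 columns → grid now 85
[2] x-view keeps 21 columns → grid now 71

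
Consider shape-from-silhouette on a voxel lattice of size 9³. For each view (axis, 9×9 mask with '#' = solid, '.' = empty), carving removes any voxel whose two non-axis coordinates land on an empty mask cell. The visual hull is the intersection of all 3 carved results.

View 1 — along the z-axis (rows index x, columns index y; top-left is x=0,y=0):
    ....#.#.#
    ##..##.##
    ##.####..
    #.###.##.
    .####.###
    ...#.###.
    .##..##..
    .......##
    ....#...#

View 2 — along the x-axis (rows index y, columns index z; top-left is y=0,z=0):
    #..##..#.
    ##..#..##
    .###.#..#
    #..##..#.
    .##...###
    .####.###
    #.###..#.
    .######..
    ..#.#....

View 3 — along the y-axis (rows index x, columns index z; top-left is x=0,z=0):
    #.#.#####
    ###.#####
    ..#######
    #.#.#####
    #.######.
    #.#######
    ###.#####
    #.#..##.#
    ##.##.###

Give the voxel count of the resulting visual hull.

initial block: 9^3 = 729
V1 z: intersect with XY mask (40 set) -- 360 left
V2 x: intersect with YZ mask (43 set) -- 191 left
V3 y: intersect with XZ mask (64 set) -- 153 left

153 voxels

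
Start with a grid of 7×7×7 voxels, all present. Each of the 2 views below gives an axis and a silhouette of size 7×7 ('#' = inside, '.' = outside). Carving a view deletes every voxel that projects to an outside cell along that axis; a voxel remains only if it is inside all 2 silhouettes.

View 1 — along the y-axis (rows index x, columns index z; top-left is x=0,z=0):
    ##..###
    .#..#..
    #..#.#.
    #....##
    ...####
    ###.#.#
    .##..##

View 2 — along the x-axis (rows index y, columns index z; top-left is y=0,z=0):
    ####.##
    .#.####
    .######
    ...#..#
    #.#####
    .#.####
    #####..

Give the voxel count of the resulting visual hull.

|visual hull| = 129

initial block: 7^3 = 343
step 1: project along y, AND mask (26/49) → |grid| = 182
step 2: project along x, AND mask (35/49) → |grid| = 129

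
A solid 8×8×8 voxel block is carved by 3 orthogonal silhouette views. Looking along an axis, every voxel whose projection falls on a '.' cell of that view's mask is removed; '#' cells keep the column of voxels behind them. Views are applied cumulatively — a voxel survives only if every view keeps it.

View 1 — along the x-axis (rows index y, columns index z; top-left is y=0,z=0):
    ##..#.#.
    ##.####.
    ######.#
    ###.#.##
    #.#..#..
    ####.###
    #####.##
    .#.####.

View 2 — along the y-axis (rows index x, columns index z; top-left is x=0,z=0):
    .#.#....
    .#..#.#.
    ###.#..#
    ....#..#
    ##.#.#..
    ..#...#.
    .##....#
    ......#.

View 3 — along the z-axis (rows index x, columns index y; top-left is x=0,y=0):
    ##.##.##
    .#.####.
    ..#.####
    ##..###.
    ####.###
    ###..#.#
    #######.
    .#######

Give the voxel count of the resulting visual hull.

initial block: 8^3 = 512
  1. axis=0 (YZ plane), |mask|=45  ⇒  voxels=360
  2. axis=1 (XZ plane), |mask|=22  ⇒  voxels=127
  3. axis=2 (XY plane), |mask|=47  ⇒  voxels=90

|visual hull| = 90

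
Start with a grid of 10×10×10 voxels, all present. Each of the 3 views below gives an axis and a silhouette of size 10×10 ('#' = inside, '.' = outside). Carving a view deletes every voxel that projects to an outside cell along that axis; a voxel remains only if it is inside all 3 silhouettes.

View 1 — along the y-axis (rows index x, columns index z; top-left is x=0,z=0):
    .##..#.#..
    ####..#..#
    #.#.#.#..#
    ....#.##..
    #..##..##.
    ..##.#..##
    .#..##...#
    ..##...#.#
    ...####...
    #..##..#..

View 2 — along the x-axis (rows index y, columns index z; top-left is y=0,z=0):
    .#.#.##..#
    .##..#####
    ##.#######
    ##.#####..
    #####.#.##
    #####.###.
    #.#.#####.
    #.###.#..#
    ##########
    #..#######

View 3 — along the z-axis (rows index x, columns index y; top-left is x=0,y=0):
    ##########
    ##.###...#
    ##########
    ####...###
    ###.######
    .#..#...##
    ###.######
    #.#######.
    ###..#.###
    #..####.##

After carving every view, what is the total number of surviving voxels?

start: 10×10×10 = 1000 voxels
V1 y: intersect with XZ mask (44 set) -- 440 left
V2 x: intersect with YZ mask (75 set) -- 331 left
V3 z: intersect with XY mask (77 set) -- 255 left

255 voxels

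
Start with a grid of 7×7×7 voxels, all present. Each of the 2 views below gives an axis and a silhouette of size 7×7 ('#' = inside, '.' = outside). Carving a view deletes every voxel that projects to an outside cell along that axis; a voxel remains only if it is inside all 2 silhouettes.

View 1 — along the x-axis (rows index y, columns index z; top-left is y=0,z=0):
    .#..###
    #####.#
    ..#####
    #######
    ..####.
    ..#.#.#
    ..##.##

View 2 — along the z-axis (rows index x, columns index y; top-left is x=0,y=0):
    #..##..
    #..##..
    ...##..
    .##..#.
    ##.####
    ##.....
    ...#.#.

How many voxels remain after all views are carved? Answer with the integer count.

|visual hull| = 103

start: 7×7×7 = 343 voxels
  1. axis=0 (YZ plane), |mask|=33  ⇒  voxels=231
  2. axis=2 (XY plane), |mask|=21  ⇒  voxels=103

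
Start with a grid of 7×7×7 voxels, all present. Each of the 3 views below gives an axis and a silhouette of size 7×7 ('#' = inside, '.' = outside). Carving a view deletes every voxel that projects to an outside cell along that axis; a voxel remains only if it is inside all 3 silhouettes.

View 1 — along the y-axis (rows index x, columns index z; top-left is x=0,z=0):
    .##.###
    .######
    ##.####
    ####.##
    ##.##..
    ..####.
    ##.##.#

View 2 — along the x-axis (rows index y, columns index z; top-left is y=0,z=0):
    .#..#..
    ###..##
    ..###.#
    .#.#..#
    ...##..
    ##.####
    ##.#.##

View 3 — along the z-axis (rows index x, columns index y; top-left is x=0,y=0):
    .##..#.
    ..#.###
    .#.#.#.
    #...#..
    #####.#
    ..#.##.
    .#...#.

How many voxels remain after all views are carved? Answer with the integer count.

remaining voxels: 70

initial block: 7^3 = 343
carve view 1 (along y, XZ-mask fill 36/49): 252 voxels remain
carve view 2 (along x, YZ-mask fill 27/49): 144 voxels remain
carve view 3 (along z, XY-mask fill 23/49): 70 voxels remain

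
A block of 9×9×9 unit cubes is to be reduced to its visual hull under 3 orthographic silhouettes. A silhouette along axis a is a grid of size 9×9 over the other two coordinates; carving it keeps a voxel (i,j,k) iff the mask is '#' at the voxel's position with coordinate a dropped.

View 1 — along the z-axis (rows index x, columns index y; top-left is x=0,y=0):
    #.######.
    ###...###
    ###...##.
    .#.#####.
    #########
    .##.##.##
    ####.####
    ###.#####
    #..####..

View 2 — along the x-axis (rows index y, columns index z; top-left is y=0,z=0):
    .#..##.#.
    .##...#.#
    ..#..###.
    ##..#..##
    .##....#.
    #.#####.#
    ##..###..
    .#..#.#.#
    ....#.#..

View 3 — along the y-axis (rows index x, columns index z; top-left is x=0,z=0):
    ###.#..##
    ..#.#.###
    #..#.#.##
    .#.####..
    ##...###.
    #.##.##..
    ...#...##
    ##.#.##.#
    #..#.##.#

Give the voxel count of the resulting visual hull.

voxel count = 138

full grid |V| = 729
[1] z-view keeps 60 columns → grid now 540
[2] x-view keeps 38 columns → grid now 258
[3] y-view keeps 45 columns → grid now 138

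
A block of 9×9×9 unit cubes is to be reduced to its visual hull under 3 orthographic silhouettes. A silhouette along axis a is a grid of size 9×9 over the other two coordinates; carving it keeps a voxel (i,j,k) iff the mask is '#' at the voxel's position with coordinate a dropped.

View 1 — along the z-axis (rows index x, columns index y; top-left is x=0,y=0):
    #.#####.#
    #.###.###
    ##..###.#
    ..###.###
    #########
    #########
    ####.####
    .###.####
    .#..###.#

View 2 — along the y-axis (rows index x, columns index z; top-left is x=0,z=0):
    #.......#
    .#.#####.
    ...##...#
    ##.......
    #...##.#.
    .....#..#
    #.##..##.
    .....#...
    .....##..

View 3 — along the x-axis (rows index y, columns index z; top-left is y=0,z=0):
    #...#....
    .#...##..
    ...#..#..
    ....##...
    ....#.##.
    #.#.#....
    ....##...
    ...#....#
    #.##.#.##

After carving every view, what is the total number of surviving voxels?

initial block: 9^3 = 729
step 1: project along z, AND mask (64/81) → |grid| = 576
step 2: project along y, AND mask (27/81) → |grid| = 197
step 3: project along x, AND mask (25/81) → |grid| = 65

|visual hull| = 65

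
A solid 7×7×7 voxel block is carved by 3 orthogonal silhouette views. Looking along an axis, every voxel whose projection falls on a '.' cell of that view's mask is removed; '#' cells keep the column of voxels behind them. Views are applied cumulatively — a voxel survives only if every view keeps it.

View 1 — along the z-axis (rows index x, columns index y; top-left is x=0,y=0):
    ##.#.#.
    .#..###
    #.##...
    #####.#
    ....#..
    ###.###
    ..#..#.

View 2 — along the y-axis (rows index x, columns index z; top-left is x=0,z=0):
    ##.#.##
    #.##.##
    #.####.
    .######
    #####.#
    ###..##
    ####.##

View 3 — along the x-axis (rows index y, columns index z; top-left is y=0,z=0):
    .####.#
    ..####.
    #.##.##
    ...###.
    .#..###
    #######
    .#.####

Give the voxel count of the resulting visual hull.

initial block: 7^3 = 343
after view 1 [z-axis, 26 of 49 cells solid] → remaining = 182
after view 2 [y-axis, 38 of 49 cells solid] → remaining = 139
after view 3 [x-axis, 33 of 49 cells solid] → remaining = 94

|visual hull| = 94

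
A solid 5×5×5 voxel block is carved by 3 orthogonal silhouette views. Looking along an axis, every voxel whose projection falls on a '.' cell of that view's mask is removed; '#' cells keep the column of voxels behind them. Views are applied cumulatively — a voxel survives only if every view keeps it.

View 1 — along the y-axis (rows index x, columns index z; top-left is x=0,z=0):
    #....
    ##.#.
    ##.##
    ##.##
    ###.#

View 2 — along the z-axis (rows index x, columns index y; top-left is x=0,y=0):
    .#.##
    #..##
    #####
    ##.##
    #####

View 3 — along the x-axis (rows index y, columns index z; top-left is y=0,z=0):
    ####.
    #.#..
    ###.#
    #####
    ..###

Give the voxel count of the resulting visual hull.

full grid |V| = 125
step 1: project along y, AND mask (16/25) → |grid| = 80
step 2: project along z, AND mask (20/25) → |grid| = 68
step 3: project along x, AND mask (18/25) → |grid| = 47

|visual hull| = 47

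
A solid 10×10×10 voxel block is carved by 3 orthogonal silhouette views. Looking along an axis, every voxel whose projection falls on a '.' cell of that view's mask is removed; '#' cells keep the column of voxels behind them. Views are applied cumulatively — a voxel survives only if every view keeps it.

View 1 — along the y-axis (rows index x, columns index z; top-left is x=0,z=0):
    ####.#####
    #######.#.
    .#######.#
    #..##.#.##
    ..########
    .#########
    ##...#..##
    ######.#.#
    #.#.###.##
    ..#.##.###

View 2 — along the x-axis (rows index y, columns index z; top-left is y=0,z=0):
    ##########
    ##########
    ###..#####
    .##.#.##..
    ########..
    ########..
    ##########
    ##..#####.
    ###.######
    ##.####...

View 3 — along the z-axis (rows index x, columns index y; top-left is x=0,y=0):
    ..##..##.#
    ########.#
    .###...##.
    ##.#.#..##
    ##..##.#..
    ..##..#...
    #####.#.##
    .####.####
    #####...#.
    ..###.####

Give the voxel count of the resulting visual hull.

full grid |V| = 1000
V1 y: intersect with XZ mask (74 set) -- 740 left
V2 x: intersect with YZ mask (81 set) -- 590 left
V3 z: intersect with XY mask (62 set) -- 351 left

remaining voxels: 351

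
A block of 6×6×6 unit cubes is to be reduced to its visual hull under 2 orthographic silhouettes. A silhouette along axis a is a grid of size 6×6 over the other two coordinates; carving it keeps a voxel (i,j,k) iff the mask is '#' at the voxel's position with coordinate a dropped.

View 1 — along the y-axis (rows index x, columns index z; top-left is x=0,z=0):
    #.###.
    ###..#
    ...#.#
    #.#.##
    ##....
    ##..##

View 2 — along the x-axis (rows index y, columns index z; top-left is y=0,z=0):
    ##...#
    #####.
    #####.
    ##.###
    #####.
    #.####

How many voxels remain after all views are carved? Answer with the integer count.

voxel count = 94

start: 6×6×6 = 216 voxels
[1] y-view keeps 20 columns → grid now 120
[2] x-view keeps 28 columns → grid now 94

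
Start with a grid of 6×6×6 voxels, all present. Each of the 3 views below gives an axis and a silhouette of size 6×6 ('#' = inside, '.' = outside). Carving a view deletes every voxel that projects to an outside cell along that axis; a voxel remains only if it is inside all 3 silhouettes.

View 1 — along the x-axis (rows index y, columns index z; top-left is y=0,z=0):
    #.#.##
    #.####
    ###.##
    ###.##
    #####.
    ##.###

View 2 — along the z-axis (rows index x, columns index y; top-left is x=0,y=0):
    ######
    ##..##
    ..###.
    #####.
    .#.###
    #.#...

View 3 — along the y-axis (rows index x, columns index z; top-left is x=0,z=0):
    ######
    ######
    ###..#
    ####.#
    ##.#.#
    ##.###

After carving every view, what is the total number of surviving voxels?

start: 6×6×6 = 216 voxels
V1 x: intersect with YZ mask (29 set) -- 174 left
V2 z: intersect with XY mask (24 set) -- 116 left
V3 y: intersect with XZ mask (30 set) -- 98 left

98 voxels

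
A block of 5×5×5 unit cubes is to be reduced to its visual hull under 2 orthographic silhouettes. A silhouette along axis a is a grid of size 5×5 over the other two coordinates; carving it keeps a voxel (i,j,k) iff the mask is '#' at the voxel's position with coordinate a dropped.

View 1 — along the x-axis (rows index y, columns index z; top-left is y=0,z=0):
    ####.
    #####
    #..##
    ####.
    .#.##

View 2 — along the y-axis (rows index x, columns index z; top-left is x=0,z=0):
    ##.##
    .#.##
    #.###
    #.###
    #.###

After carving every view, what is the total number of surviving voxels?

full grid |V| = 125
  1. axis=0 (YZ plane), |mask|=19  ⇒  voxels=95
  2. axis=1 (XZ plane), |mask|=19  ⇒  voxels=73

remaining voxels: 73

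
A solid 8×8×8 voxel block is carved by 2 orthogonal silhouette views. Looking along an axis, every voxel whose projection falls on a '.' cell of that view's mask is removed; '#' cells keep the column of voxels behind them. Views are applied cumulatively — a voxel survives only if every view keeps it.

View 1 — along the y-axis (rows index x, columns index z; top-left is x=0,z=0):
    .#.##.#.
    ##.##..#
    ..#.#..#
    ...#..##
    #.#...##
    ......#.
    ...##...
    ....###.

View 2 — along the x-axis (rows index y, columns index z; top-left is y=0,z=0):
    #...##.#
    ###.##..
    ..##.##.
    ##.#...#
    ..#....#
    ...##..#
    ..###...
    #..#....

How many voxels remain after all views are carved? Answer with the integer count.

before carving: 512 voxels (8×8×8)
after view 1 [y-axis, 25 of 64 cells solid] → remaining = 200
after view 2 [x-axis, 27 of 64 cells solid] → remaining = 84

voxel count = 84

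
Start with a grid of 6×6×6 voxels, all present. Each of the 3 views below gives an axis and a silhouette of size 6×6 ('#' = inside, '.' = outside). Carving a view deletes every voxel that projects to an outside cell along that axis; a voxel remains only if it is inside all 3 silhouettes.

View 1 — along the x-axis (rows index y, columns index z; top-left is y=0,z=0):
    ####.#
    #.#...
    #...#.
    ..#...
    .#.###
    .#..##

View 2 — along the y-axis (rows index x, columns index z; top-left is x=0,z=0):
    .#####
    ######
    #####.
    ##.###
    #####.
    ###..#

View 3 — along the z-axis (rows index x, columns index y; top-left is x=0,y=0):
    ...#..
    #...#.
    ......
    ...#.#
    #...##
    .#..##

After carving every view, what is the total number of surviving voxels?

voxel count = 28

initial block: 6^3 = 216
[1] x-view keeps 17 columns → grid now 102
[2] y-view keeps 30 columns → grid now 85
[3] z-view keeps 11 columns → grid now 28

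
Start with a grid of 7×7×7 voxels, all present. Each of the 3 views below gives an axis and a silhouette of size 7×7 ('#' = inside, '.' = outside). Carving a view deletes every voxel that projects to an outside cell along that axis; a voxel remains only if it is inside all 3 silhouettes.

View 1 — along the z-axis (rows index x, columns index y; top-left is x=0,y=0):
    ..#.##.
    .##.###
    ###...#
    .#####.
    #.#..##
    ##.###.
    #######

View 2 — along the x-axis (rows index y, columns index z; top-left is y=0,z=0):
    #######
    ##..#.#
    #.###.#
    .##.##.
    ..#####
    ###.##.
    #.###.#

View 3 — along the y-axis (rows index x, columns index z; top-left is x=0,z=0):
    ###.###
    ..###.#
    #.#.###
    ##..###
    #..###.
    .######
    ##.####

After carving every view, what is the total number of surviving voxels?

voxel count = 126

full grid |V| = 343
  1. axis=2 (XY plane), |mask|=33  ⇒  voxels=231
  2. axis=0 (YZ plane), |mask|=35  ⇒  voxels=165
  3. axis=1 (XZ plane), |mask|=36  ⇒  voxels=126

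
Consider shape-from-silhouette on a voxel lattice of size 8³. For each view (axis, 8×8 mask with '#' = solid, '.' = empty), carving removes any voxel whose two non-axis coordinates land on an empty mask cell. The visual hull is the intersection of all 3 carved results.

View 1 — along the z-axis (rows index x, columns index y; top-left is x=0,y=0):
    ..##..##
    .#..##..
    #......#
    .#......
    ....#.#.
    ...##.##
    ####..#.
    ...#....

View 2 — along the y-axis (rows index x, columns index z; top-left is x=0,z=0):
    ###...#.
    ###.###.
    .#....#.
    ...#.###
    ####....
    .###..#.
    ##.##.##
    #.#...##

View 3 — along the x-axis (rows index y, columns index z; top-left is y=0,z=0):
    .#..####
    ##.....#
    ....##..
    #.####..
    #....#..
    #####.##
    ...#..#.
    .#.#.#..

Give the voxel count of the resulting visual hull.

full grid |V| = 512
V1 z: intersect with XY mask (22 set) -- 176 left
V2 y: intersect with XZ mask (34 set) -- 100 left
V3 x: intersect with YZ mask (29 set) -- 40 left

|visual hull| = 40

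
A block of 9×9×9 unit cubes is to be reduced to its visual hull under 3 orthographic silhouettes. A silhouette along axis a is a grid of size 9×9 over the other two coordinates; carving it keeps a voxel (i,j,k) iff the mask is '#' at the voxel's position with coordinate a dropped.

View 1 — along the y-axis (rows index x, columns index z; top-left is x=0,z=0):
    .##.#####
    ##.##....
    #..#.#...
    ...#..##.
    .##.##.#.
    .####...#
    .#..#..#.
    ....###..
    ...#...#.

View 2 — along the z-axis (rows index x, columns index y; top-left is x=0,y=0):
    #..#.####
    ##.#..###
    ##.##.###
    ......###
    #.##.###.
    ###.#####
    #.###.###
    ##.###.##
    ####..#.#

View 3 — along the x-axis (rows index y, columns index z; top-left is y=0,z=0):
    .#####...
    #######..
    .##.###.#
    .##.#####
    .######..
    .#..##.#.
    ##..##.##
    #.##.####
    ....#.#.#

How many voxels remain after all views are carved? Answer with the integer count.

before carving: 729 voxels (9×9×9)
[1] y-view keeps 35 columns → grid now 315
[2] z-view keeps 56 columns → grid now 220
[3] x-view keeps 51 columns → grid now 146

remaining voxels: 146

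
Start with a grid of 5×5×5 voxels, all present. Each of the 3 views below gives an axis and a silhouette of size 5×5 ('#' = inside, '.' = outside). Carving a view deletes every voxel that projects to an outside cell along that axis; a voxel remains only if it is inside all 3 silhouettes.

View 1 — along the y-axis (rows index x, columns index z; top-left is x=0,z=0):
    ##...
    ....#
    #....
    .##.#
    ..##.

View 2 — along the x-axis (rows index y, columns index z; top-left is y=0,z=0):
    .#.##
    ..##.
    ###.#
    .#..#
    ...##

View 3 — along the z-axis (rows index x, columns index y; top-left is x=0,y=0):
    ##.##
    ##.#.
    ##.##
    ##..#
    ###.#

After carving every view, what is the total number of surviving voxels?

13 voxels

full grid |V| = 125
step 1: project along y, AND mask (9/25) → |grid| = 45
step 2: project along x, AND mask (13/25) → |grid| = 23
step 3: project along z, AND mask (18/25) → |grid| = 13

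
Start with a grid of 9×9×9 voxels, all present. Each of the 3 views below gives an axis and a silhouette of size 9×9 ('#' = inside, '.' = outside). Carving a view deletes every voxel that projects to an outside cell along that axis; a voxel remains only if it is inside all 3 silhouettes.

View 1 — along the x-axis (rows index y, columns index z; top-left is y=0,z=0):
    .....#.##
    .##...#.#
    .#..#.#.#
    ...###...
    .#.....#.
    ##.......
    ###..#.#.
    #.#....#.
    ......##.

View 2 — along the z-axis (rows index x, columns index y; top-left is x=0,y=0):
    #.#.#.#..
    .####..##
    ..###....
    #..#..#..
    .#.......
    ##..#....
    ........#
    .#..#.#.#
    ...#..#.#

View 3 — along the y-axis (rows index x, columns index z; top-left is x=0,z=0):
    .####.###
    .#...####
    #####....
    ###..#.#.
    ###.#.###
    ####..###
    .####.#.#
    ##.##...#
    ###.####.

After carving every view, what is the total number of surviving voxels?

before carving: 729 voxels (9×9×9)
step 1: project along x, AND mask (28/81) → |grid| = 252
step 2: project along z, AND mask (28/81) → |grid| = 90
step 3: project along y, AND mask (54/81) → |grid| = 63

|visual hull| = 63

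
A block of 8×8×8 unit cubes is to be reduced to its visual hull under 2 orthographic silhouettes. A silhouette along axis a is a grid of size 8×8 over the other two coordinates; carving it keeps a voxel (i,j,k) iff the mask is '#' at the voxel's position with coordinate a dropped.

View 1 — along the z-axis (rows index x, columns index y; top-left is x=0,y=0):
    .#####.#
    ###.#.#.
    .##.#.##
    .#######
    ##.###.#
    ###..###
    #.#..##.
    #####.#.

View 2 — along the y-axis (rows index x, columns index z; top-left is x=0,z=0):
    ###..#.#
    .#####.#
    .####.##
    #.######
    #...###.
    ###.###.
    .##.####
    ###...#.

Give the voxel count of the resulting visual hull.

247 voxels

start: 8×8×8 = 512 voxels
[1] z-view keeps 45 columns → grid now 360
[2] y-view keeps 44 columns → grid now 247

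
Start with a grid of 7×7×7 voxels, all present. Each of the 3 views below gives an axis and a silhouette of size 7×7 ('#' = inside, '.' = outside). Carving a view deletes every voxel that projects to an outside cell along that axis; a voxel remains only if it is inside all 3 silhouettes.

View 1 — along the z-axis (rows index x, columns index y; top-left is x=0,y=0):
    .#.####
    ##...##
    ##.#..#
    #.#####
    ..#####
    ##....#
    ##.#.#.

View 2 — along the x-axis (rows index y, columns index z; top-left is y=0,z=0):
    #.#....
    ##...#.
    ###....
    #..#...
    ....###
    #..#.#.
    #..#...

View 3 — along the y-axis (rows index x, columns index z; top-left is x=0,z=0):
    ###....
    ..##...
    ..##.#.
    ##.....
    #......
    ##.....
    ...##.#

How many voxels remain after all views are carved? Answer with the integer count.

voxel count = 28

full grid |V| = 343
V1 z: intersect with XY mask (31 set) -- 217 left
V2 x: intersect with YZ mask (18 set) -- 77 left
V3 y: intersect with XZ mask (16 set) -- 28 left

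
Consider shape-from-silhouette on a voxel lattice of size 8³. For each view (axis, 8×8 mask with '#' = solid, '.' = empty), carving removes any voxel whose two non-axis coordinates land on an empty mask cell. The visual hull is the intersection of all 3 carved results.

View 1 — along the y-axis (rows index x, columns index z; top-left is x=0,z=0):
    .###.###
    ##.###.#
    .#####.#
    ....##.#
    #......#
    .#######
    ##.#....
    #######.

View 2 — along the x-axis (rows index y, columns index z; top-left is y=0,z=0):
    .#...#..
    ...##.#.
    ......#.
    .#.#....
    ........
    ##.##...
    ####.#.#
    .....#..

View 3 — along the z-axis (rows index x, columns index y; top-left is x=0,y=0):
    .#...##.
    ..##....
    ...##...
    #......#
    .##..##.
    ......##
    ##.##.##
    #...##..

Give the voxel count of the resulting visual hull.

start: 8×8×8 = 512 voxels
[1] y-view keeps 40 columns → grid now 320
[2] x-view keeps 19 columns → grid now 100
[3] z-view keeps 24 columns → grid now 37

37 voxels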